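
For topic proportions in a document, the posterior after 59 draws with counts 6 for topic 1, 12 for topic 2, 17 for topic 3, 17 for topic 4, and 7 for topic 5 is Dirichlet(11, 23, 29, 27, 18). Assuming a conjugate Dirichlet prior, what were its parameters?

For a Dirichlet(α) prior with multinomial counts c, the posterior is Dirichlet(α + c) componentwise.
Subtract each count from the matching posterior parameter: 11−6=5, 23−12=11, 29−17=12, 27−17=10, 18−7=11.

Dirichlet(5, 11, 12, 10, 11)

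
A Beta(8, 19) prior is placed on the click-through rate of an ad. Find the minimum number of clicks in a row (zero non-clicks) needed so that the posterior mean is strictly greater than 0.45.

After k clicks and 0 non-clicks the posterior is Beta(8+k, 19), with mean (8+k)/(8+19+k).
Set (8+k)/(27+k) > 0.45 and solve: k > (0.45·27 − 8)/(1 − 0.45) = 7.545.
The smallest integer exceeding 7.545 is 8, and checking k=8: (16)/(35) = 0.4571 > 0.45.

k = 8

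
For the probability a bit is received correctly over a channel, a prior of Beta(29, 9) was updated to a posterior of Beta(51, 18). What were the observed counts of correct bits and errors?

A Beta(a, b) prior with s successes and f failures in binomial data gives a Beta(a+s, b+f) posterior.
So s = 51 − 29 = 22 and f = 18 − 9 = 9.

22 correct bits and 9 errors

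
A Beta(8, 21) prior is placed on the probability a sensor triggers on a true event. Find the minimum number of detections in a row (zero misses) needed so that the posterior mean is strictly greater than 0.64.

After k detections and 0 misses the posterior is Beta(8+k, 21), with mean (8+k)/(8+21+k).
Set (8+k)/(29+k) > 0.64 and solve: k > (0.64·29 − 8)/(1 − 0.64) = 29.333.
The smallest integer exceeding 29.333 is 30.

k = 30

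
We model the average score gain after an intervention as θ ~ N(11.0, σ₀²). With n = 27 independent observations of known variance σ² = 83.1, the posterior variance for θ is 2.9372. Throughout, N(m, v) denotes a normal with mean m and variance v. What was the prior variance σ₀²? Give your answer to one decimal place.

σ₀² = 64.3

For the Normal–Normal model with known σ², precisions add: τ_n = τ₀ + n/σ².
So 1/σ₀² = 1/2.9372 − 27/83.1 = 0.340460 − 0.324910 = 0.015550.
Hence σ₀² = 1/0.015550 ≈ 64.3.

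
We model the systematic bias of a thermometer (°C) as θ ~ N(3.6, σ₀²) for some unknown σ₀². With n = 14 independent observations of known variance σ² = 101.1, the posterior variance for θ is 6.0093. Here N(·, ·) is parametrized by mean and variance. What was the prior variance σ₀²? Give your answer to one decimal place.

σ₀² = 35.8

Posterior precision equals prior precision plus data precision: 1/σ_n² = 1/σ₀² + n/σ².
So 1/σ₀² = 1/6.0093 − 14/101.1 = 0.166409 − 0.138477 = 0.027932.
Hence σ₀² = 1/0.027932 ≈ 35.8.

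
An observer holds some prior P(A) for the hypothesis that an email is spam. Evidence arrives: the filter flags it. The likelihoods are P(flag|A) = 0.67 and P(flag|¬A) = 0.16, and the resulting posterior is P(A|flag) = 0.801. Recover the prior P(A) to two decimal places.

Bayes' rule in odds form gives O(A|E) = O(A)·[P(E|A)/P(E|¬A)], hence O(A) = O(A|E)/LR.
Posterior odds = 0.801/(1−0.801) = 4.0251. LR = 0.67/0.16 = 4.1875.
Prior odds = 4.0251/4.1875 = 0.9612, so P(A) = 0.9612/(1+0.9612) ≈ 0.49.

P(A) = 0.49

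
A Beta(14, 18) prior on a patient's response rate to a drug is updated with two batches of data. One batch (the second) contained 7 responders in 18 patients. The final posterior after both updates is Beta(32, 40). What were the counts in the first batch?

11 responders and 11 non-responders

Sequential conjugate updates are equivalent to a single update on the pooled data, so total successes = posterior α − prior α and total failures = posterior β − prior β.
Total across both batches: 32−14=18 responders, 40−18=22 non-responders.
Subtract the second batch: 18−7=11 responders and 22−11=11 non-responders.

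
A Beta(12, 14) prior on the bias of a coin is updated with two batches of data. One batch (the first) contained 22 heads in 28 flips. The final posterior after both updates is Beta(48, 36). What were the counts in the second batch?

14 heads and 16 tails

Because Beta–binomial updating is additive in the counts, the combined data contributed (α_post−α_prior, β_post−β_prior) successes and failures.
Total across both batches: 48−12=36 heads, 36−14=22 tails.
Subtract the first batch: 36−22=14 heads and 22−6=16 tails.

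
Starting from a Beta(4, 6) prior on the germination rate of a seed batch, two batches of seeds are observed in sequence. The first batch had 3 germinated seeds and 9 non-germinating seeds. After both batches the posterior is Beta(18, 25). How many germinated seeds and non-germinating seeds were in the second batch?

11 germinated seeds and 10 non-germinating seeds

Sequential conjugate updates are equivalent to a single update on the pooled data, so total successes = posterior α − prior α and total failures = posterior β − prior β.
Total across both batches: 18−4=14 germinated seeds, 25−6=19 non-germinating seeds.
Subtract the first batch: 14−3=11 germinated seeds and 19−9=10 non-germinating seeds.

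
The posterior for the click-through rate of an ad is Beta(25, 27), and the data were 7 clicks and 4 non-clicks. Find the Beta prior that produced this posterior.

Beta is conjugate to the binomial likelihood: posterior = Beta(a+s, b+f).
Subtract the data counts: 25−7=18, 27−4=23.

Beta(18, 23)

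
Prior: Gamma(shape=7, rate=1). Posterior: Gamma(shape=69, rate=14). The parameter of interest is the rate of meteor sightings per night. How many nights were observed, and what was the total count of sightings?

n = 13 nights with total 62 sightings

Gamma–Poisson conjugacy: posterior shape = α + Σxᵢ, posterior rate = β + n.
Matching: Σxᵢ = 69 − 7 = 62 and n = 14 − 1 = 13.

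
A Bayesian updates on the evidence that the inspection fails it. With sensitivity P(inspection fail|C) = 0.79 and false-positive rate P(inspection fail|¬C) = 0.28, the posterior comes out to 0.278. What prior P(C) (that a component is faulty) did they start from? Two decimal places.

P(C) = 0.12

In odds form, posterior odds = prior odds × likelihood ratio, so prior odds = posterior odds ÷ LR.
Posterior odds = 0.278/(1−0.278) = 0.3850. LR = 0.79/0.28 = 2.8214.
Prior odds = 0.3850/2.8214 = 0.1365, so P(C) = 0.1365/(1+0.1365) ≈ 0.12.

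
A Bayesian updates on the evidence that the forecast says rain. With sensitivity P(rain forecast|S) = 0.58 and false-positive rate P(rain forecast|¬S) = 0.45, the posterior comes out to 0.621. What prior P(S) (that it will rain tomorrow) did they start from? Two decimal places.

Bayes' rule in odds form gives O(S|E) = O(S)·[P(E|S)/P(E|¬S)], hence O(S) = O(S|E)/LR.
Posterior odds = 0.621/(1−0.621) = 1.6385. LR = 0.58/0.45 = 1.2889.
Prior odds = 1.6385/1.2889 = 1.2712, so P(S) = 1.2712/(1+1.2712) ≈ 0.56.

P(S) = 0.56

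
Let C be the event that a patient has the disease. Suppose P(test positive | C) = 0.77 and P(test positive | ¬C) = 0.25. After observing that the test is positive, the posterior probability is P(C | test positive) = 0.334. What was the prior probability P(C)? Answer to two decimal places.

P(C) = 0.14

In odds form, posterior odds = prior odds × likelihood ratio, so prior odds = posterior odds ÷ LR.
Posterior odds = 0.334/(1−0.334) = 0.5015. LR = 0.77/0.25 = 3.0800.
Prior odds = 0.5015/3.0800 = 0.1628, so P(C) = 0.1628/(1+0.1628) ≈ 0.14.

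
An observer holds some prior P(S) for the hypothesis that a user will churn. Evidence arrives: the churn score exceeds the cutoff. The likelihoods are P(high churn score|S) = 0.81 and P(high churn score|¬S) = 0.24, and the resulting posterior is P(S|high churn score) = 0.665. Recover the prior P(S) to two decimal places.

P(S) = 0.37

In odds form, posterior odds = prior odds × likelihood ratio, so prior odds = posterior odds ÷ LR.
Posterior odds = 0.665/(1−0.665) = 1.9851. LR = 0.81/0.24 = 3.3750.
Prior odds = 1.9851/3.3750 = 0.5882, so P(S) = 0.5882/(1+0.5882) ≈ 0.37.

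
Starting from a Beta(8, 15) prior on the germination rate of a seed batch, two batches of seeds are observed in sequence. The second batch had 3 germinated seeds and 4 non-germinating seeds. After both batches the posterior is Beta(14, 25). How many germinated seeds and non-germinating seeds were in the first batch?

3 germinated seeds and 6 non-germinating seeds

Because Beta–binomial updating is additive in the counts, the combined data contributed (α_post−α_prior, β_post−β_prior) successes and failures.
Total across both batches: 14−8=6 germinated seeds, 25−15=10 non-germinating seeds.
Subtract the second batch: 6−3=3 germinated seeds and 10−4=6 non-germinating seeds.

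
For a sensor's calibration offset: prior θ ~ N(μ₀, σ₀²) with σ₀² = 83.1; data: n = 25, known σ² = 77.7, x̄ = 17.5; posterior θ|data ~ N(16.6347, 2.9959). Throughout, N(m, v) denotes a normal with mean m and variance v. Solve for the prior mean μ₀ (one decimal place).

μ₀ = -6.5

With known observation variance, the Normal–Normal posterior has precision τ_n = τ₀ + n/σ² and mean μ_n = (τ₀μ₀ + (n/σ²)x̄)/τ_n.
Here τ₀ = 1/83.1 = 0.012034 and τ_data = 25/77.7 = 0.321750, so τ_n = 0.333784.
Rearranging for μ₀: μ₀ = (μ_n·τ_n − τ_data·x̄)/τ₀ = (16.6347·0.333784 − 0.321750·17.5) / 0.012034 = -0.078228/0.012034 ≈ -6.5.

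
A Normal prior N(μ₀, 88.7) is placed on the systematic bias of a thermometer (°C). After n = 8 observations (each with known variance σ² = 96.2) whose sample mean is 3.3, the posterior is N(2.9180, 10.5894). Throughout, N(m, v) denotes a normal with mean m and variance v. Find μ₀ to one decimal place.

μ₀ = 0.1

With known observation variance, the Normal–Normal posterior has precision τ_n = τ₀ + n/σ² and mean μ_n = (τ₀μ₀ + (n/σ²)x̄)/τ_n.
Here τ₀ = 1/88.7 = 0.011274 and τ_data = 8/96.2 = 0.083160, so τ_n = 0.094434.
Rearranging for μ₀: μ₀ = (μ_n·τ_n − τ_data·x̄)/τ₀ = (2.9180·0.094434 − 0.083160·3.3) / 0.011274 = 0.001130/0.011274 ≈ 0.1.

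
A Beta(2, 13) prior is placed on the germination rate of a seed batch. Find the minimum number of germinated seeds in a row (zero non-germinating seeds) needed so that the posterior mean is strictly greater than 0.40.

k = 7

After k germinated seeds and 0 non-germinating seeds the posterior is Beta(2+k, 13), with mean (2+k)/(2+13+k).
Set (2+k)/(15+k) > 0.40 and solve: k > (0.40·15 − 2)/(1 − 0.40) = 6.667.
The smallest integer exceeding 6.667 is 7, and checking k=7: (9)/(22) = 0.4091 > 0.40.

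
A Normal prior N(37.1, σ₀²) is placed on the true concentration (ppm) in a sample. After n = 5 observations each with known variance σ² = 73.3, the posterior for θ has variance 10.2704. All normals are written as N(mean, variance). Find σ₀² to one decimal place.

Posterior precision equals prior precision plus data precision: 1/σ_n² = 1/σ₀² + n/σ².
So 1/σ₀² = 1/10.2704 − 5/73.3 = 0.097367 − 0.068213 = 0.029154.
Hence σ₀² = 1/0.029154 ≈ 34.3.

σ₀² = 34.3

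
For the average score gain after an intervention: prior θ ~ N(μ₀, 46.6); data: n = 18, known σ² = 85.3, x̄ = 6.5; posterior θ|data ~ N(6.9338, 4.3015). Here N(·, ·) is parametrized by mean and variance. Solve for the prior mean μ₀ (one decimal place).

The posterior mean is a precision-weighted average: μ_n = (τ₀μ₀ + τ_data·x̄)/(τ₀+τ_data), with τ₀=1/σ₀² and τ_data=n/σ².
Here τ₀ = 1/46.6 = 0.021459 and τ_data = 18/85.3 = 0.211020, so τ_n = 0.232479.
Rearranging for μ₀: μ₀ = (μ_n·τ_n − τ_data·x̄)/τ₀ = (6.9338·0.232479 − 0.211020·6.5) / 0.021459 = 0.240333/0.021459 ≈ 11.2.

μ₀ = 11.2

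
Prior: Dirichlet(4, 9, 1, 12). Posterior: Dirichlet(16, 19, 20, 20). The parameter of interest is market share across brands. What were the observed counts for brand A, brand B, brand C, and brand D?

counts (12, 10, 19, 8)

For a Dirichlet(α) prior with multinomial counts c, the posterior is Dirichlet(α + c) componentwise.
Counts are posterior − prior componentwise: 16−4=12, 19−9=10, 20−1=19, 20−12=8.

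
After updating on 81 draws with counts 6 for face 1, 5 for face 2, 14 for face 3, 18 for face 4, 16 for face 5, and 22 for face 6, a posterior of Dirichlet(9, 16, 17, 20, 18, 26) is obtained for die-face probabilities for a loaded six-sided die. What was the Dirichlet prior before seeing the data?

For a Dirichlet(α) prior with multinomial counts c, the posterior is Dirichlet(α + c) componentwise.
Subtract each count from the matching posterior parameter: 9−6=3, 16−5=11, 17−14=3, 20−18=2, 18−16=2, 26−22=4.

Dirichlet(3, 11, 3, 2, 2, 4)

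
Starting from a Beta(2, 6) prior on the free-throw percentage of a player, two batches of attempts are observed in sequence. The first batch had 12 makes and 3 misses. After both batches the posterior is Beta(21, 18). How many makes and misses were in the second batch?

Because Beta–binomial updating is additive in the counts, the combined data contributed (α_post−α_prior, β_post−β_prior) successes and failures.
Total across both batches: 21−2=19 makes, 18−6=12 misses.
Subtract the first batch: 19−12=7 makes and 12−3=9 misses.

7 makes and 9 misses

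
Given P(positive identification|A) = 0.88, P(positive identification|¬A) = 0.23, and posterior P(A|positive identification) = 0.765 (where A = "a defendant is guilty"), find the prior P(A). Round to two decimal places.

Bayes' rule in odds form gives O(A|E) = O(A)·[P(E|A)/P(E|¬A)], hence O(A) = O(A|E)/LR.
Posterior odds = 0.765/(1−0.765) = 3.2553. LR = 0.88/0.23 = 3.8261.
Prior odds = 3.2553/3.8261 = 0.8508, so P(A) = 0.8508/(1+0.8508) ≈ 0.46.

P(A) = 0.46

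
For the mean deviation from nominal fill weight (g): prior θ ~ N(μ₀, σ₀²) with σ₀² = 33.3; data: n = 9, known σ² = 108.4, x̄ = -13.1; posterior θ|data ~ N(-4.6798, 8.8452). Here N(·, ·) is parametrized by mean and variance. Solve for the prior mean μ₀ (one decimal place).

The posterior mean is a precision-weighted average: μ_n = (τ₀μ₀ + τ_data·x̄)/(τ₀+τ_data), with τ₀=1/σ₀² and τ_data=n/σ².
Here τ₀ = 1/33.3 = 0.030030 and τ_data = 9/108.4 = 0.083026, so τ_n = 0.113056.
Rearranging for μ₀: μ₀ = (μ_n·τ_n − τ_data·x̄)/τ₀ = (-4.6798·0.113056 − 0.083026·-13.1) / 0.030030 = 0.558561/0.030030 ≈ 18.6.

μ₀ = 18.6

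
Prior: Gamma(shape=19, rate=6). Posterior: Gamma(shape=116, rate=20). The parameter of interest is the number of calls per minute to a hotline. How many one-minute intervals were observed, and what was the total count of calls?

Gamma–Poisson conjugacy: posterior shape = α + Σxᵢ, posterior rate = β + n.
Matching: Σxᵢ = 116 − 19 = 97 and n = 20 − 6 = 14.

n = 14 one-minute intervals with total 97 calls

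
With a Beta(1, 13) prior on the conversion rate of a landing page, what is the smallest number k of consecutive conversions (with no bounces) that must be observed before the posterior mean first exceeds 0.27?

After k conversions and 0 bounces the posterior is Beta(1+k, 13), with mean (1+k)/(1+13+k).
Set (1+k)/(14+k) > 0.27 and solve: k > (0.27·14 − 1)/(1 − 0.27) = 3.808.
The smallest integer exceeding 3.808 is 4.

k = 4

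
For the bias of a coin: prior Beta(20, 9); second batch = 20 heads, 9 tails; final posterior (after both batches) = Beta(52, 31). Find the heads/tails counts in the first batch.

12 heads and 13 tails

Because Beta–binomial updating is additive in the counts, the combined data contributed (α_post−α_prior, β_post−β_prior) successes and failures.
Total across both batches: 52−20=32 heads, 31−9=22 tails.
Subtract the second batch: 32−20=12 heads and 22−9=13 tails.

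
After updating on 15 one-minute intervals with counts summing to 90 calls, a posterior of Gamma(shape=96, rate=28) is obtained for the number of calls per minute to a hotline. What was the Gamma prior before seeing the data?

Gamma(shape=6, rate=13)

Gamma–Poisson conjugacy: posterior shape = α + Σxᵢ, posterior rate = β + n.
So α = 96 − 90 = 6 and β = 28 − 15 = 13.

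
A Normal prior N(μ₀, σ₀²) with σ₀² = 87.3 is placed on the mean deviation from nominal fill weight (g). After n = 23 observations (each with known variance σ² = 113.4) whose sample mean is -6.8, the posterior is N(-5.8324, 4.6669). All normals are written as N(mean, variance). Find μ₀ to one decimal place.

μ₀ = 11.3

With known observation variance, the Normal–Normal posterior has precision τ_n = τ₀ + n/σ² and mean μ_n = (τ₀μ₀ + (n/σ²)x̄)/τ_n.
Here τ₀ = 1/87.3 = 0.011455 and τ_data = 23/113.4 = 0.202822, so τ_n = 0.214277.
Rearranging for μ₀: μ₀ = (μ_n·τ_n − τ_data·x̄)/τ₀ = (-5.8324·0.214277 − 0.202822·-6.8) / 0.011455 = 0.129440/0.011455 ≈ 11.3.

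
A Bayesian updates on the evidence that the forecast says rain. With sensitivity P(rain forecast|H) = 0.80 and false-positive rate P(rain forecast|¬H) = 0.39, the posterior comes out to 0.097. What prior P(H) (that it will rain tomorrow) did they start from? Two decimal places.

P(H) = 0.05

In odds form, posterior odds = prior odds × likelihood ratio, so prior odds = posterior odds ÷ LR.
Posterior odds = 0.097/(1−0.097) = 0.1074. LR = 0.80/0.39 = 2.0513.
Prior odds = 0.1074/2.0513 = 0.0524, so P(H) = 0.0524/(1+0.0524) ≈ 0.05.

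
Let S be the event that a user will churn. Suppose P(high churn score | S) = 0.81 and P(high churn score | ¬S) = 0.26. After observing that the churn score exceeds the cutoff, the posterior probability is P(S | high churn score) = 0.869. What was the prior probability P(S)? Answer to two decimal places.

P(S) = 0.68

Bayes' rule in odds form gives O(S|E) = O(S)·[P(E|S)/P(E|¬S)], hence O(S) = O(S|E)/LR.
Posterior odds = 0.869/(1−0.869) = 6.6336. LR = 0.81/0.26 = 3.1154.
Prior odds = 6.6336/3.1154 = 2.1293, so P(S) = 2.1293/(1+2.1293) ≈ 0.68.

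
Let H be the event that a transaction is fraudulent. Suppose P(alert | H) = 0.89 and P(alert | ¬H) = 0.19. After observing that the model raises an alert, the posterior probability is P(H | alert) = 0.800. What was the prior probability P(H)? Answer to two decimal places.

P(H) = 0.46

In odds form, posterior odds = prior odds × likelihood ratio, so prior odds = posterior odds ÷ LR.
Posterior odds = 0.800/(1−0.800) = 4.0000. LR = 0.89/0.19 = 4.6842.
Prior odds = 4.0000/4.6842 = 0.8539, so P(H) = 0.8539/(1+0.8539) ≈ 0.46.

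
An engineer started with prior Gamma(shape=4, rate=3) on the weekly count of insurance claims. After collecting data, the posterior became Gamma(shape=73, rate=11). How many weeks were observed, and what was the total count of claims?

n = 8 weeks with total 69 claims

A Gamma(α, β) prior (rate parametrization) on a Poisson rate with n observations summing to S gives posterior Gamma(α+S, β+n).
Matching: Σxᵢ = 73 − 4 = 69 and n = 11 − 3 = 8.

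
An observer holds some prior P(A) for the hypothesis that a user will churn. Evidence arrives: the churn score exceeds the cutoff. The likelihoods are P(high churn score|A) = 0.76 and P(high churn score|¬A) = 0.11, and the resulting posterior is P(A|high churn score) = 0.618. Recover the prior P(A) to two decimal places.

P(A) = 0.19

Bayes' rule in odds form gives O(A|E) = O(A)·[P(E|A)/P(E|¬A)], hence O(A) = O(A|E)/LR.
Posterior odds = 0.618/(1−0.618) = 1.6178. LR = 0.76/0.11 = 6.9091.
Prior odds = 1.6178/6.9091 = 0.2342, so P(A) = 0.2342/(1+0.2342) ≈ 0.19.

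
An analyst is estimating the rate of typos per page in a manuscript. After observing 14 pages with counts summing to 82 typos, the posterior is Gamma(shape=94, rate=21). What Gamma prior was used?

Gamma–Poisson conjugacy: posterior shape = α + Σxᵢ, posterior rate = β + n.
So α = 94 − 82 = 12 and β = 21 − 14 = 7.

Gamma(shape=12, rate=7)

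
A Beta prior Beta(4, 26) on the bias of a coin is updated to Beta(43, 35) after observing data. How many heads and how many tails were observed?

A Beta(a, b) prior with s successes and f failures in binomial data gives a Beta(a+s, b+f) posterior.
Match parameters: s=43−4=39, f=35−26=9.

39 heads and 9 tails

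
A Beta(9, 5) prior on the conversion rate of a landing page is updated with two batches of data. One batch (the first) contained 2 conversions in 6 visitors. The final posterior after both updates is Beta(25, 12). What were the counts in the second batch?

14 conversions and 3 bounces

Because Beta–binomial updating is additive in the counts, the combined data contributed (α_post−α_prior, β_post−β_prior) successes and failures.
Total across both batches: 25−9=16 conversions, 12−5=7 bounces.
Subtract the first batch: 16−2=14 conversions and 7−4=3 bounces.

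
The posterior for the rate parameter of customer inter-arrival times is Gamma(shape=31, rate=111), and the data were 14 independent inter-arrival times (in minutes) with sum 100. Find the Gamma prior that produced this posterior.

Gamma(shape=17, rate=11)

For an exponential likelihood with a Gamma(α, β) prior on the rate, n observations with total T give posterior Gamma(α+n, β+T).
So α = 31 − 14 = 17 and β = 111 − 100 = 11.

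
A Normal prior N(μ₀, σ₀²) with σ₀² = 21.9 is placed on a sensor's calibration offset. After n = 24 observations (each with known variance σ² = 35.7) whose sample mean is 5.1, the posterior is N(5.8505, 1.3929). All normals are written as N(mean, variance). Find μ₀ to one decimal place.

The posterior mean is a precision-weighted average: μ_n = (τ₀μ₀ + τ_data·x̄)/(τ₀+τ_data), with τ₀=1/σ₀² and τ_data=n/σ².
Here τ₀ = 1/21.9 = 0.045662 and τ_data = 24/35.7 = 0.672269, so τ_n = 0.717931.
Rearranging for μ₀: μ₀ = (μ_n·τ_n − τ_data·x̄)/τ₀ = (5.8505·0.717931 − 0.672269·5.1) / 0.045662 = 0.771683/0.045662 ≈ 16.9.

μ₀ = 16.9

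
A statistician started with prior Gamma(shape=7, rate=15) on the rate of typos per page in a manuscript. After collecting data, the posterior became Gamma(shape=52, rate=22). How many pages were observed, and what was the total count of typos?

Gamma–Poisson conjugacy: posterior shape = α + Σxᵢ, posterior rate = β + n.
Matching: Σxᵢ = 52 − 7 = 45 and n = 22 − 15 = 7.

n = 7 pages with total 45 typos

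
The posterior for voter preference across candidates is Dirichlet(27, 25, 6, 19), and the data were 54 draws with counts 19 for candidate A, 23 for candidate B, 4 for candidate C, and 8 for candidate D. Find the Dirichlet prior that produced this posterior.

Dirichlet(8, 2, 2, 11)

For a Dirichlet(α) prior with multinomial counts c, the posterior is Dirichlet(α + c) componentwise.
Subtract each count from the matching posterior parameter: 27−19=8, 25−23=2, 6−4=2, 19−8=11.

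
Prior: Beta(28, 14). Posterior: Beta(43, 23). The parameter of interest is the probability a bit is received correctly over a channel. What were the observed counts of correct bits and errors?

Under Beta–binomial conjugacy the posterior parameters are (a+s, b+f).
So s = 43 − 28 = 15 and f = 23 − 14 = 9.

15 correct bits and 9 errors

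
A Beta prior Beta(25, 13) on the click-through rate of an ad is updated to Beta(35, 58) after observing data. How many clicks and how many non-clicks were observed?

A Beta(a, b) prior with s successes and f failures in binomial data gives a Beta(a+s, b+f) posterior.
So s = 35 − 25 = 10 and f = 58 − 13 = 45.

10 clicks and 45 non-clicks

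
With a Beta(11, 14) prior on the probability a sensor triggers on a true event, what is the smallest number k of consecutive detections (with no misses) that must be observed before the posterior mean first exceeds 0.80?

After k detections and 0 misses the posterior is Beta(11+k, 14), with mean (11+k)/(11+14+k).
Set (11+k)/(25+k) > 0.80 and solve: k > (0.80·25 − 11)/(1 − 0.80) = 45.000.
The smallest integer exceeding 45.000 is 46, and checking k=46: (57)/(71) = 0.8028 > 0.80.

k = 46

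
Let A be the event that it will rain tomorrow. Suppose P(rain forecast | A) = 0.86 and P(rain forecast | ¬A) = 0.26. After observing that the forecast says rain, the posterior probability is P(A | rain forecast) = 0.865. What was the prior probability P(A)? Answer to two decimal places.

P(A) = 0.66

Bayes' rule in odds form gives O(A|E) = O(A)·[P(E|A)/P(E|¬A)], hence O(A) = O(A|E)/LR.
Posterior odds = 0.865/(1−0.865) = 6.4074. LR = 0.86/0.26 = 3.3077.
Prior odds = 6.4074/3.3077 = 1.9371, so P(A) = 1.9371/(1+1.9371) ≈ 0.66.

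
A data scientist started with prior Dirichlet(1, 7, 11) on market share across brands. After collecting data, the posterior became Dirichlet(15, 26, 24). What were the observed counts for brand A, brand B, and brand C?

counts (14, 19, 13)

For a Dirichlet(α) prior with multinomial counts c, the posterior is Dirichlet(α + c) componentwise.
Counts are posterior − prior componentwise: 15−1=14, 26−7=19, 24−11=13.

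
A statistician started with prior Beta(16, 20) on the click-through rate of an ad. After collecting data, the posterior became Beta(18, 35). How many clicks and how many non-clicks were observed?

2 clicks and 15 non-clicks

Beta is conjugate to the binomial likelihood: posterior = Beta(a+s, b+f).
Match parameters: s=18−16=2, f=35−20=15.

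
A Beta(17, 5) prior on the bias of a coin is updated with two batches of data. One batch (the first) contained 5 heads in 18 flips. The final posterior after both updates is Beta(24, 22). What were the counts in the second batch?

2 heads and 4 tails

Sequential conjugate updates are equivalent to a single update on the pooled data, so total successes = posterior α − prior α and total failures = posterior β − prior β.
Total across both batches: 24−17=7 heads, 22−5=17 tails.
Subtract the first batch: 7−5=2 heads and 17−13=4 tails.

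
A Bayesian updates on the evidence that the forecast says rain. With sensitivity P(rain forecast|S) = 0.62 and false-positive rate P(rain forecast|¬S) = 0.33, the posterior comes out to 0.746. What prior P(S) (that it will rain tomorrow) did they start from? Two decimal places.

Bayes' rule in odds form gives O(S|E) = O(S)·[P(E|S)/P(E|¬S)], hence O(S) = O(S|E)/LR.
Posterior odds = 0.746/(1−0.746) = 2.9370. LR = 0.62/0.33 = 1.8788.
Prior odds = 2.9370/1.8788 = 1.5632, so P(S) = 1.5632/(1+1.5632) ≈ 0.61.

P(S) = 0.61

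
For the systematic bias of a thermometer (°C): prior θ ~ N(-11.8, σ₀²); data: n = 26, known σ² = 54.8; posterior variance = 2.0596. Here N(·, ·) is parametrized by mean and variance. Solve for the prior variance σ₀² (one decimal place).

σ₀² = 90.3

Posterior precision equals prior precision plus data precision: 1/σ_n² = 1/σ₀² + n/σ².
So 1/σ₀² = 1/2.0596 − 26/54.8 = 0.485531 − 0.474453 = 0.011078.
Hence σ₀² = 1/0.011078 ≈ 90.3.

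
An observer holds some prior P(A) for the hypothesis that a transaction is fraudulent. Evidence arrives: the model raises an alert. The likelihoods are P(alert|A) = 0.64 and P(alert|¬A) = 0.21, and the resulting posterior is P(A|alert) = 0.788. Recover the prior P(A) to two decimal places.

Bayes' rule in odds form gives O(A|E) = O(A)·[P(E|A)/P(E|¬A)], hence O(A) = O(A|E)/LR.
Posterior odds = 0.788/(1−0.788) = 3.7170. LR = 0.64/0.21 = 3.0476.
Prior odds = 3.7170/3.0476 = 1.2196, so P(A) = 1.2196/(1+1.2196) ≈ 0.55.

P(A) = 0.55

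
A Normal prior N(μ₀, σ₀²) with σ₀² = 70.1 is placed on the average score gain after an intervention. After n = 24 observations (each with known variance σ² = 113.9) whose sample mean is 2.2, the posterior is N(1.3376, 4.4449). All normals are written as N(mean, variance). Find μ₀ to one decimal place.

With known observation variance, the Normal–Normal posterior has precision τ_n = τ₀ + n/σ² and mean μ_n = (τ₀μ₀ + (n/σ²)x̄)/τ_n.
Here τ₀ = 1/70.1 = 0.014265 and τ_data = 24/113.9 = 0.210711, so τ_n = 0.224976.
Rearranging for μ₀: μ₀ = (μ_n·τ_n − τ_data·x̄)/τ₀ = (1.3376·0.224976 − 0.210711·2.2) / 0.014265 = -0.162636/0.014265 ≈ -11.4.

μ₀ = -11.4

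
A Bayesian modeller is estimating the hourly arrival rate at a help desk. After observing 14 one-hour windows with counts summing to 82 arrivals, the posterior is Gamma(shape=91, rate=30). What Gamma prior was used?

Gamma(shape=9, rate=16)

Gamma–Poisson conjugacy: posterior shape = α + Σxᵢ, posterior rate = β + n.
So α = 91 − 82 = 9 and β = 30 − 14 = 16.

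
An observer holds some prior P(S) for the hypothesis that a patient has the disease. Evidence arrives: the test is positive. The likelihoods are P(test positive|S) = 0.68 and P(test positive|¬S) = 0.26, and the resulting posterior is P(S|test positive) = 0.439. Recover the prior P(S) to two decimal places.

P(S) = 0.23

Bayes' rule in odds form gives O(S|E) = O(S)·[P(E|S)/P(E|¬S)], hence O(S) = O(S|E)/LR.
Posterior odds = 0.439/(1−0.439) = 0.7825. LR = 0.68/0.26 = 2.6154.
Prior odds = 0.7825/2.6154 = 0.2992, so P(S) = 0.2992/(1+0.2992) ≈ 0.23.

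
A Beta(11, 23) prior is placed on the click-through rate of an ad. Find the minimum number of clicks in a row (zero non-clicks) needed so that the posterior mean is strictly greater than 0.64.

k = 30

After k clicks and 0 non-clicks the posterior is Beta(11+k, 23), with mean (11+k)/(11+23+k).
Set (11+k)/(34+k) > 0.64 and solve: k > (0.64·34 − 11)/(1 − 0.64) = 29.889.
The smallest integer exceeding 29.889 is 30.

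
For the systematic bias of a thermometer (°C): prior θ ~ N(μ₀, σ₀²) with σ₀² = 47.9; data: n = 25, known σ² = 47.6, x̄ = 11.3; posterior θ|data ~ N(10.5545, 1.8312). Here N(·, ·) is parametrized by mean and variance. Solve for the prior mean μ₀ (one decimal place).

The posterior mean is a precision-weighted average: μ_n = (τ₀μ₀ + τ_data·x̄)/(τ₀+τ_data), with τ₀=1/σ₀² and τ_data=n/σ².
Here τ₀ = 1/47.9 = 0.020877 and τ_data = 25/47.6 = 0.525210, so τ_n = 0.546087.
Rearranging for μ₀: μ₀ = (μ_n·τ_n − τ_data·x̄)/τ₀ = (10.5545·0.546087 − 0.525210·11.3) / 0.020877 = -0.171198/0.020877 ≈ -8.2.

μ₀ = -8.2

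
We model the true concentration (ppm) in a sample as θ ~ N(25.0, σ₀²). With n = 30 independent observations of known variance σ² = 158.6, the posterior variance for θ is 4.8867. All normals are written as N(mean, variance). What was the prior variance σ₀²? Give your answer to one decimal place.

Posterior precision equals prior precision plus data precision: 1/σ_n² = 1/σ₀² + n/σ².
So 1/σ₀² = 1/4.8867 − 30/158.6 = 0.204637 − 0.189155 = 0.015482.
Hence σ₀² = 1/0.015482 ≈ 64.6.

σ₀² = 64.6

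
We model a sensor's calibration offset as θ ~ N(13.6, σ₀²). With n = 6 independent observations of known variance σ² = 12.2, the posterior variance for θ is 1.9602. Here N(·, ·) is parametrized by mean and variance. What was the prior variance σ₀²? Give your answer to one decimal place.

σ₀² = 54.5

Posterior precision equals prior precision plus data precision: 1/σ_n² = 1/σ₀² + n/σ².
So 1/σ₀² = 1/1.9602 − 6/12.2 = 0.510152 − 0.491803 = 0.018349.
Hence σ₀² = 1/0.018349 ≈ 54.5.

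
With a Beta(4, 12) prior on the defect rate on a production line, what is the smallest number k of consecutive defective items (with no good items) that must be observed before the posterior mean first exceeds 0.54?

After k defective items and 0 good items the posterior is Beta(4+k, 12), with mean (4+k)/(4+12+k).
Set (4+k)/(16+k) > 0.54 and solve: k > (0.54·16 − 4)/(1 − 0.54) = 10.087.
The smallest integer exceeding 10.087 is 11, and checking k=11: (15)/(27) = 0.5556 > 0.54.

k = 11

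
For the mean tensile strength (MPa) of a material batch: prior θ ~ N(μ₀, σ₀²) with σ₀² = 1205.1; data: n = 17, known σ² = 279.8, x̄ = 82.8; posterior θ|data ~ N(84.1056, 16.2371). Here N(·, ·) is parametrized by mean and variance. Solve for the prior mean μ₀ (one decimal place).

μ₀ = 179.7

The posterior mean is a precision-weighted average: μ_n = (τ₀μ₀ + τ_data·x̄)/(τ₀+τ_data), with τ₀=1/σ₀² and τ_data=n/σ².
Here τ₀ = 1/1205.1 = 0.000830 and τ_data = 17/279.8 = 0.060758, so τ_n = 0.061588.
Rearranging for μ₀: μ₀ = (μ_n·τ_n − τ_data·x̄)/τ₀ = (84.1056·0.061588 − 0.060758·82.8) / 0.000830 = 0.149133/0.000830 ≈ 179.7.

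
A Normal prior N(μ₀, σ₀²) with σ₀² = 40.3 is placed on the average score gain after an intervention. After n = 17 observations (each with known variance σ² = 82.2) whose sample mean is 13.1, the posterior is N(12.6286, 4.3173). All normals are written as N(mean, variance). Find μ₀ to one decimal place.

The posterior mean is a precision-weighted average: μ_n = (τ₀μ₀ + τ_data·x̄)/(τ₀+τ_data), with τ₀=1/σ₀² and τ_data=n/σ².
Here τ₀ = 1/40.3 = 0.024814 and τ_data = 17/82.2 = 0.206813, so τ_n = 0.231627.
Rearranging for μ₀: μ₀ = (μ_n·τ_n − τ_data·x̄)/τ₀ = (12.6286·0.231627 − 0.206813·13.1) / 0.024814 = 0.215874/0.024814 ≈ 8.7.

μ₀ = 8.7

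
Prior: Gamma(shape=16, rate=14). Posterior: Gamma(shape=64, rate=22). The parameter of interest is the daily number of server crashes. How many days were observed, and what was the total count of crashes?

n = 8 days with total 48 crashes

A Gamma(α, β) prior (rate parametrization) on a Poisson rate with n observations summing to S gives posterior Gamma(α+S, β+n).
Matching: Σxᵢ = 64 − 16 = 48 and n = 22 − 14 = 8.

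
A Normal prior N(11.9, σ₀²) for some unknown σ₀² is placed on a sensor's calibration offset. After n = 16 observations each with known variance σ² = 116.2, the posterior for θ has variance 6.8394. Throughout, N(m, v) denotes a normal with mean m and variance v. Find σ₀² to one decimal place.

Posterior precision equals prior precision plus data precision: 1/σ_n² = 1/σ₀² + n/σ².
So 1/σ₀² = 1/6.8394 − 16/116.2 = 0.146212 − 0.137694 = 0.008518.
Hence σ₀² = 1/0.008518 ≈ 117.4.

σ₀² = 117.4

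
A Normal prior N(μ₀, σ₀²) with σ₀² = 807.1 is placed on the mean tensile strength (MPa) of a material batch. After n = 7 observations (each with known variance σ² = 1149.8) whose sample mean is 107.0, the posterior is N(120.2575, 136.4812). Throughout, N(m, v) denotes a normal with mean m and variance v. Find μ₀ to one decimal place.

μ₀ = 185.4

The posterior mean is a precision-weighted average: μ_n = (τ₀μ₀ + τ_data·x̄)/(τ₀+τ_data), with τ₀=1/σ₀² and τ_data=n/σ².
Here τ₀ = 1/807.1 = 0.001239 and τ_data = 7/1149.8 = 0.006088, so τ_n = 0.007327.
Rearranging for μ₀: μ₀ = (μ_n·τ_n − τ_data·x̄)/τ₀ = (120.2575·0.007327 − 0.006088·107.0) / 0.001239 = 0.229711/0.001239 ≈ 185.4.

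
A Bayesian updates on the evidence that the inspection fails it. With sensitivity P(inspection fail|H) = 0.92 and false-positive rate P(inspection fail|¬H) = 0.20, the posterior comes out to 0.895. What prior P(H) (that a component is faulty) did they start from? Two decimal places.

P(H) = 0.65

Bayes' rule in odds form gives O(H|E) = O(H)·[P(E|H)/P(E|¬H)], hence O(H) = O(H|E)/LR.
Posterior odds = 0.895/(1−0.895) = 8.5238. LR = 0.92/0.20 = 4.6000.
Prior odds = 8.5238/4.6000 = 1.8530, so P(H) = 1.8530/(1+1.8530) ≈ 0.65.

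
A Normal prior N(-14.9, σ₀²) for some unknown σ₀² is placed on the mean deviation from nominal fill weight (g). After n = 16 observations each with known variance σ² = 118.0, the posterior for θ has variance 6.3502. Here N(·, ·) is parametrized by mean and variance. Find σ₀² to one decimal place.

σ₀² = 45.7

Posterior precision equals prior precision plus data precision: 1/σ_n² = 1/σ₀² + n/σ².
So 1/σ₀² = 1/6.3502 − 16/118.0 = 0.157475 − 0.135593 = 0.021882.
Hence σ₀² = 1/0.021882 ≈ 45.7.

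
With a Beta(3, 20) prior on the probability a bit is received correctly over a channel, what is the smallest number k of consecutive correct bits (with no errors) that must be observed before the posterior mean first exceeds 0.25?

k = 4

After k correct bits and 0 errors the posterior is Beta(3+k, 20), with mean (3+k)/(3+20+k).
Set (3+k)/(23+k) > 0.25 and solve: k > (0.25·23 − 3)/(1 − 0.25) = 3.667.
The smallest integer exceeding 3.667 is 4.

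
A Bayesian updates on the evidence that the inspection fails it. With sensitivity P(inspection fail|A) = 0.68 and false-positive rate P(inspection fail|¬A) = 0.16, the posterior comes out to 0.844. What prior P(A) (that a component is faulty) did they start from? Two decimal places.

Bayes' rule in odds form gives O(A|E) = O(A)·[P(E|A)/P(E|¬A)], hence O(A) = O(A|E)/LR.
Posterior odds = 0.844/(1−0.844) = 5.4103. LR = 0.68/0.16 = 4.2500.
Prior odds = 5.4103/4.2500 = 1.2730, so P(A) = 1.2730/(1+1.2730) ≈ 0.56.

P(A) = 0.56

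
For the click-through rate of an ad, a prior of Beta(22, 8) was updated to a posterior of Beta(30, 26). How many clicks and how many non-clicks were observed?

Under Beta–binomial conjugacy the posterior parameters are (α+s, β+f).
Match parameters: s=30−22=8, f=26−8=18.

8 clicks and 18 non-clicks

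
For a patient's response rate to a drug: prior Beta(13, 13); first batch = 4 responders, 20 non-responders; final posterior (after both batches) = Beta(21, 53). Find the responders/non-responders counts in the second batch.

Sequential conjugate updates are equivalent to a single update on the pooled data, so total successes = posterior α − prior α and total failures = posterior β − prior β.
Total across both batches: 21−13=8 responders, 53−13=40 non-responders.
Subtract the first batch: 8−4=4 responders and 40−20=20 non-responders.

4 responders and 20 non-responders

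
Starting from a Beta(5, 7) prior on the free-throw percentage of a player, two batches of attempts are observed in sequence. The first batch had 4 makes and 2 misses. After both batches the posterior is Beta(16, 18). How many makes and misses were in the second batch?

Because Beta–binomial updating is additive in the counts, the combined data contributed (α_post−α_prior, β_post−β_prior) successes and failures.
Total across both batches: 16−5=11 makes, 18−7=11 misses.
Subtract the first batch: 11−4=7 makes and 11−2=9 misses.

7 makes and 9 misses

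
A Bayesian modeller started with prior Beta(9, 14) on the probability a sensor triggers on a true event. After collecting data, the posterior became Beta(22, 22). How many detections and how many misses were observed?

13 detections and 8 misses

A Beta(a, b) prior with s successes and f failures in binomial data gives a Beta(a+s, b+f) posterior.
Match parameters: s=22−9=13, f=22−14=8.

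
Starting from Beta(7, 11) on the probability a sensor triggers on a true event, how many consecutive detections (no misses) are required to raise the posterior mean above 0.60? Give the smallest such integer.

After k detections and 0 misses the posterior is Beta(7+k, 11), with mean (7+k)/(7+11+k).
Set (7+k)/(18+k) > 0.60 and solve: k > (0.60·18 − 7)/(1 − 0.60) = 9.500.
The smallest integer exceeding 9.500 is 10, and checking k=10: (17)/(28) = 0.6071 > 0.60.

k = 10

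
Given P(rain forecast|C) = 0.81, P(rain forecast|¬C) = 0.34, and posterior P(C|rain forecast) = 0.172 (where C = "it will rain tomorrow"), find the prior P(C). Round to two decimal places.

Bayes' rule in odds form gives O(C|E) = O(C)·[P(E|C)/P(E|¬C)], hence O(C) = O(C|E)/LR.
Posterior odds = 0.172/(1−0.172) = 0.2077. LR = 0.81/0.34 = 2.3824.
Prior odds = 0.2077/2.3824 = 0.0872, so P(C) = 0.0872/(1+0.0872) ≈ 0.08.

P(C) = 0.08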